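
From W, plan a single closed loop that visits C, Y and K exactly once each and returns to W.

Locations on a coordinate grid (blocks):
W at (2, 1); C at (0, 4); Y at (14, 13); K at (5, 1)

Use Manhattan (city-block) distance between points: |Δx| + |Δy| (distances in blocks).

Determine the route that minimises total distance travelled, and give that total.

Shortest round trip = 52 blocks.

There are 3 distinct closed tours to check (reversals are equivalent).
W-C-Y-K-W: 5+23+21+3 = 52
W-C-K-Y-W: 5+8+21+24 = 58
W-Y-C-K-W: 24+23+8+3 = 58
The minimum is 52.
One optimal route: W → C → Y → K → W (or its reverse).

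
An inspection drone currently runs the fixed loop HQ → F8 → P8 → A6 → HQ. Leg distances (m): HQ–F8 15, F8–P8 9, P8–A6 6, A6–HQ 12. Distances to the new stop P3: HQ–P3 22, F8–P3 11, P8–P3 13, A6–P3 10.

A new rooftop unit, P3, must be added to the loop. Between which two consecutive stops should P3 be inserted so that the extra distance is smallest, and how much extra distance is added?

Insertion cost between consecutive stops i–j is d(i,P3) + d(P3,j) − d(i,j):
  between HQ and F8: 22 + 11 − 15 = 18
  between F8 and P8: 11 + 13 − 9 = 15
  between P8 and A6: 13 + 10 − 6 = 17
  between A6 and HQ: 10 + 22 − 12 = 20
Cheapest insertion is between F8 and P8, adding 15.
New total = 42 + 15 = 57.

Minimum extra distance: 15 m, inserting P3 between F8 and P8.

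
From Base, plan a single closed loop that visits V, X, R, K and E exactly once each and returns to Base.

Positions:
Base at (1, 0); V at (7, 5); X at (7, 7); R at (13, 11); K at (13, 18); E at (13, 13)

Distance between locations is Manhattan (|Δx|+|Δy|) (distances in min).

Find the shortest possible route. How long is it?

60 min — the shortest possible round trip.

Base-V-X-R-K-E-Base: 11+2+10+7+5+25 = 60
Base-V-X-R-E-K-Base: 11+2+10+2+5+30 = 60
Base-V-X-K-R-E-Base: 11+2+17+7+2+25 = 64
Base-V-X-K-E-R-Base: 11+2+17+5+2+23 = 60
Base-V-X-E-R-K-Base: 11+2+12+2+7+30 = 64
Base-V-X-E-K-R-Base: 11+2+12+5+7+23 = 60
Base-V-R-X-K-E-Base: 11+12+10+17+5+25 = 80
Base-V-R-X-E-K-Base: 11+12+10+12+5+30 = 80
Base-V-R-K-X-E-Base: 11+12+7+17+12+25 = 84
Base-V-R-K-E-X-Base: 11+12+7+5+12+13 = 60
Base-V-R-E-X-K-Base: 11+12+2+12+17+30 = 84
Base-V-R-E-K-X-Base: 11+12+2+5+17+13 = 60
Base-V-K-X-R-E-Base: 11+19+17+10+2+25 = 84
Base-V-K-X-E-R-Base: 11+19+17+12+2+23 = 84
… (46 more)
The minimum is 60.
One optimal route: Base → V → X → R → K → E → Base (or its reverse).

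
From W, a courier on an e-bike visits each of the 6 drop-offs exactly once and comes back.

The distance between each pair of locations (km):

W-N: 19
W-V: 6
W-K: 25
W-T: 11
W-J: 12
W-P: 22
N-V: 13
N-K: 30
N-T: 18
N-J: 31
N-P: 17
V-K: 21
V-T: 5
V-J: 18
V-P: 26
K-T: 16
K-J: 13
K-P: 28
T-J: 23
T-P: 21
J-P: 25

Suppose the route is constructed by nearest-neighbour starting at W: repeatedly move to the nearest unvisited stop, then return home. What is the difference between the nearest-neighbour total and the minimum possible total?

W: V=6, T=11, J=12, N=19, P=22, K=25 ⇒ V
V: T=5, N=13, J=18, K=21, P=26 ⇒ T
T: K=16, N=18, P=21, J=23 ⇒ K
K: J=13, P=28, N=30 ⇒ J
J: P=25, N=31 ⇒ P
P: N=17 ⇒ N
NN route W → V → T → K → J → P → N → W costs 101.
Optimal: W → V → N → P → T → K → J → W costs 98 (by enumerating all 360 distinct tours).
Excess = 101 − 98 = 3.

3 km longer than the optimal tour.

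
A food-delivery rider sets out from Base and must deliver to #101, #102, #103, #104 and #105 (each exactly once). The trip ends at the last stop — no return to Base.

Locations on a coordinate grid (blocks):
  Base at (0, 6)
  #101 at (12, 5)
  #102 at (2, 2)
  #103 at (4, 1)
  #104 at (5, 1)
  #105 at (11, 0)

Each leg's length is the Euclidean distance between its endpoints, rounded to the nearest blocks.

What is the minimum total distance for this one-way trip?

Minimum one-way distance = 18 blocks.

There are 5! = 120 possible orderings.
Base→#101→#102→#103→#104→#105: 12+10+2+1+6 = 31
Base→#101→#102→#103→#105→#104: 12+10+2+7+6 = 37
Base→#101→#102→#104→#103→#105: 12+10+3+1+7 = 33
Base→#101→#102→#104→#105→#103: 12+10+3+6+7 = 38
Base→#101→#102→#105→#103→#104: 12+10+9+7+1 = 39
Base→#101→#102→#105→#104→#103: 12+10+9+6+1 = 38
Base→#101→#103→#102→#104→#105: 12+9+2+3+6 = 32
Base→#101→#103→#102→#105→#104: 12+9+2+9+6 = 38
Base→#101→#103→#104→#102→#105: 12+9+1+3+9 = 34
Base→#101→#103→#104→#105→#102: 12+9+1+6+9 = 37
Base→#101→#103→#105→#102→#104: 12+9+7+9+3 = 40
Base→#101→#103→#105→#104→#102: 12+9+7+6+3 = 37
Base→#101→#104→#102→#103→#105: 12+8+3+2+7 = 32
Base→#101→#104→#102→#105→#103: 12+8+3+9+7 = 39
… (106 more)
Base→#102→#103→#104→#105→#101: 4+2+1+6+5 = 18  ← best
The minimum is 18.
One shortest path: Base → #102 → #103 → #104 → #105 → #101.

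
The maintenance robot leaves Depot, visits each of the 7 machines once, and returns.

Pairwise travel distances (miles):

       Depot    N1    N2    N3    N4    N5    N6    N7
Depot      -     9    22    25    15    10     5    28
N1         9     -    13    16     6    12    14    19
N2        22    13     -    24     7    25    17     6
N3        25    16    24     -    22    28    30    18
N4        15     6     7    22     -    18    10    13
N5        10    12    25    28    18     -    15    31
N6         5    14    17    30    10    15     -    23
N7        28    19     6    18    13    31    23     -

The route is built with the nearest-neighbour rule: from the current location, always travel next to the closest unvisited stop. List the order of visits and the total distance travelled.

Depot → [N6:5 / N1:9 / N5:10 / N4:15 / N2:22 / N3:25 / N7:28] → N6 (5)
N6 → [N4:10 / N1:14 / N5:15 / N2:17 / N7:23 / N3:30] → N4 (10)
N4 → [N1:6 / N2:7 / N7:13 / N5:18 / N3:22] → N1 (6)
N1 → [N5:12 / N2:13 / N3:16 / N7:19] → N5 (12)
N5 → [N2:25 / N3:28 / N7:31] → N2 (25)
N2 → [N7:6 / N3:24] → N7 (6)
N7 → [N3:18] → N3 (18)
Return N3→Depot: 25.
Total = 5 + 10 + 6 + 12 + 25 + 6 + 18 + 25 = 107.

Nearest-neighbour total = 107 miles; route Depot → N6 → N4 → N1 → N5 → N2 → N7 → N3 → Depot.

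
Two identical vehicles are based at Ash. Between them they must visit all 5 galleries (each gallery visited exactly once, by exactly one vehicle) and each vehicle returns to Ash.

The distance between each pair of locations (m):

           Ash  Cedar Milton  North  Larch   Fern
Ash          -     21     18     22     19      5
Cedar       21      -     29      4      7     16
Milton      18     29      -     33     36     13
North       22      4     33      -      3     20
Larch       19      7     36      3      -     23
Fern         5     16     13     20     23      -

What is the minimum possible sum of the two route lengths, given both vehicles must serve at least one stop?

83 m — the smallest possible combined total.

Try each way of splitting the stops between the two vehicles (each non-empty) and, for each split, find the best tour for each vehicle:
  {Cedar} + {Milton, North, Larch, Fern}: 42 + 73 = 115
  {Milton} + {Cedar, North, Larch, Fern}: 36 + 47 = 83
  {Cedar, Milton} + {North, Larch, Fern}: 68 + 47 = 115
  {North} + {Cedar, Milton, Larch, Fern}: 44 + 73 = 117
  {Cedar, North} + {Milton, Larch, Fern}: 47 + 73 = 120
  {Milton, North} + {Cedar, Larch, Fern}: 73 + 47 = 120
  … (15 splits in total)
Best: vehicle 1 Ash → Milton → Ash = 36; vehicle 2 Ash → Larch → North → Cedar → Fern → Ash = 47; combined 83.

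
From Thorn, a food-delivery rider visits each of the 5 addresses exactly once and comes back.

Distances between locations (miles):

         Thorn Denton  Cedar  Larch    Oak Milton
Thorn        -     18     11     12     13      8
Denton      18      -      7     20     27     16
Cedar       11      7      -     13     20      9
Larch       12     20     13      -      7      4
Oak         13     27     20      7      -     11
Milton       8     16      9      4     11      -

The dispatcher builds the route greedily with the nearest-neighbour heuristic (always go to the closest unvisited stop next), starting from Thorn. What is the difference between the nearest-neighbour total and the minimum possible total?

Excess over optimum: 6 miles.

Thorn: Milton=8, Cedar=11, Larch=12, Oak=13, Denton=18 ⇒ Milton
Milton: Larch=4, Cedar=9, Oak=11, Denton=16 ⇒ Larch
Larch: Oak=7, Cedar=13, Denton=20 ⇒ Oak
Oak: Cedar=20, Denton=27 ⇒ Cedar
Cedar: Denton=7 ⇒ Denton
NN route Thorn → Milton → Larch → Oak → Cedar → Denton → Thorn costs 64.
Optimal: Thorn → Denton → Cedar → Milton → Larch → Oak → Thorn costs 58 (by enumerating all 60 distinct tours).
Excess = 64 − 58 = 6.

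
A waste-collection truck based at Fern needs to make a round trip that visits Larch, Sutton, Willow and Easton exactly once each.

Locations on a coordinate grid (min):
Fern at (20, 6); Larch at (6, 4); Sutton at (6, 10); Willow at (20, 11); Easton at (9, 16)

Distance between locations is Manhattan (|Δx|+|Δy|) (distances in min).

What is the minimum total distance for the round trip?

With 4 stops there are 4!/2 = 12 distinct round trips (a route and its reverse cost the same).
Fern → Larch → Sutton → Willow → Easton → Fern: 16+6+15+16+21 = 74
Fern → Larch → Sutton → Easton → Willow → Fern: 16+6+9+16+5 = 52
Fern → Larch → Willow → Sutton → Easton → Fern: 16+21+15+9+21 = 82
Fern → Larch → Willow → Easton → Sutton → Fern: 16+21+16+9+18 = 80
Fern → Larch → Easton → Sutton → Willow → Fern: 16+15+9+15+5 = 60
Fern → Larch → Easton → Willow → Sutton → Fern: 16+15+16+15+18 = 80
Fern → Sutton → Larch → Willow → Easton → Fern: 18+6+21+16+21 = 82
Fern → Sutton → Larch → Easton → Willow → Fern: 18+6+15+16+5 = 60
Fern → Sutton → Willow → Larch → Easton → Fern: 18+15+21+15+21 = 90
Fern → Sutton → Easton → Larch → Willow → Fern: 18+9+15+21+5 = 68
Fern → Willow → Larch → Sutton → Easton → Fern: 5+21+6+9+21 = 62
Fern → Willow → Sutton → Larch → Easton → Fern: 5+15+6+15+21 = 62
The minimum is 52.
One optimal route: Fern → Larch → Sutton → Easton → Willow → Fern (or its reverse).

Shortest round trip = 52 min.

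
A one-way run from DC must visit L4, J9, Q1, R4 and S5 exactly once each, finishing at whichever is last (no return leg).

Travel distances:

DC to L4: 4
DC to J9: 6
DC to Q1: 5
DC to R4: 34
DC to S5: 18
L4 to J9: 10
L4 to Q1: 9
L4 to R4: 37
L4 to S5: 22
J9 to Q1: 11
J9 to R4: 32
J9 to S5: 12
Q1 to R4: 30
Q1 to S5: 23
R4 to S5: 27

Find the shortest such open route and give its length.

There are 5! = 120 possible orderings.
DC→L4→J9→Q1→R4→S5: 4+10+11+30+27 = 82
DC→L4→J9→Q1→S5→R4: 4+10+11+23+27 = 75
DC→L4→J9→R4→Q1→S5: 4+10+32+30+23 = 99
DC→L4→J9→R4→S5→Q1: 4+10+32+27+23 = 96
DC→L4→J9→S5→Q1→R4: 4+10+12+23+30 = 79
DC→L4→J9→S5→R4→Q1: 4+10+12+27+30 = 83
DC→L4→Q1→J9→R4→S5: 4+9+11+32+27 = 83
DC→L4→Q1→J9→S5→R4: 4+9+11+12+27 = 63
DC→L4→Q1→R4→J9→S5: 4+9+30+32+12 = 87
DC→L4→Q1→R4→S5→J9: 4+9+30+27+12 = 82
DC→L4→Q1→S5→J9→R4: 4+9+23+12+32 = 80
DC→L4→Q1→S5→R4→J9: 4+9+23+27+32 = 95
DC→L4→R4→J9→Q1→S5: 4+37+32+11+23 = 107
DC→L4→R4→J9→S5→Q1: 4+37+32+12+23 = 108
… (106 more)
The minimum is 63.
One shortest path: DC → L4 → Q1 → J9 → S5 → R4.

Minimum one-way distance = 63.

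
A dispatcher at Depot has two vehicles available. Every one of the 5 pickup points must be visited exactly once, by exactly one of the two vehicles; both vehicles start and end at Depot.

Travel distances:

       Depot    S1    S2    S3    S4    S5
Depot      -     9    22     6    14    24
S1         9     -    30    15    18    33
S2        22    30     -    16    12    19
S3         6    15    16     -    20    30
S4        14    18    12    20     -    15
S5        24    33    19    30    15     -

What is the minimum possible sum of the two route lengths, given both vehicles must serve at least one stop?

Check every non-empty split of the stops between the two vehicles; for each half take its own optimal tour:
  {S1} + {S2, S3, S4, S5}: 18 + 70 = 88
  {S2} + {S1, S3, S4, S5}: 44 + 78 = 122
  {S1, S2} + {S3, S4, S5}: 61 + 65 = 126
  {S3} + {S1, S2, S4, S5}: 12 + 82 = 94
  {S1, S3} + {S2, S4, S5}: 30 + 69 = 99
  {S2, S3} + {S1, S4, S5}: 44 + 66 = 110
  … (15 splits in total)
Best: vehicle 1 Depot → S1 → Depot = 18; vehicle 2 Depot → S3 → S2 → S5 → S4 → Depot = 70; combined 88.

Minimum combined distance: 88.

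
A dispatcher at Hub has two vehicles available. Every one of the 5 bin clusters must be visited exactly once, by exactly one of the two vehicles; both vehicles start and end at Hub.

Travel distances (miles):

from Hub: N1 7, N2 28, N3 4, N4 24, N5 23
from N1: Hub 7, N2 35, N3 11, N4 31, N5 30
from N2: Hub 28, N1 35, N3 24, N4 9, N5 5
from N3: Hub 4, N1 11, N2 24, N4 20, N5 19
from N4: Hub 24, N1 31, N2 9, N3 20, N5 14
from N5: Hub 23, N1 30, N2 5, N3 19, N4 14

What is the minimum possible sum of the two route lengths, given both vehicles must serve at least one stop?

Minimum combined distance: 75 miles.

Check every non-empty split of the stops between the two vehicles; for each half take its own optimal tour:
  {N1} + {N2, N3, N4, N5}: 14 + 61 = 75
  {N2} + {N1, N3, N4, N5}: 56 + 75 = 131
  {N1, N2} + {N3, N4, N5}: 70 + 61 = 131
  {N3} + {N1, N2, N4, N5}: 8 + 75 = 83
  {N1, N3} + {N2, N4, N5}: 22 + 61 = 83
  {N2, N3} + {N1, N4, N5}: 56 + 75 = 131
  … (15 splits in total)
Best: vehicle 1 Hub → N1 → Hub = 14; vehicle 2 Hub → N3 → N4 → N2 → N5 → Hub = 61; combined 75.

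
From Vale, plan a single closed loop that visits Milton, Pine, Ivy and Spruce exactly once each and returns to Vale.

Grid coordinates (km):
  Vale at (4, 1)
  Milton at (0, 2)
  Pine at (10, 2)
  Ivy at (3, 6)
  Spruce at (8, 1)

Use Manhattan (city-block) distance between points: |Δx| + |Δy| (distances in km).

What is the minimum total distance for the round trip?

With 4 stops there are 4!/2 = 12 distinct round trips (a route and its reverse cost the same).
Vale→Milton→Pine→Ivy→Spruce→Vale: 5+10+11+10+4 = 40
Vale→Milton→Pine→Spruce→Ivy→Vale: 5+10+3+10+6 = 34
Vale→Milton→Ivy→Pine→Spruce→Vale: 5+7+11+3+4 = 30
Vale→Milton→Ivy→Spruce→Pine→Vale: 5+7+10+3+7 = 32
Vale→Milton→Spruce→Pine→Ivy→Vale: 5+9+3+11+6 = 34
Vale→Milton→Spruce→Ivy→Pine→Vale: 5+9+10+11+7 = 42
Vale→Pine→Milton→Ivy→Spruce→Vale: 7+10+7+10+4 = 38
Vale→Pine→Milton→Spruce→Ivy→Vale: 7+10+9+10+6 = 42
Vale→Pine→Ivy→Milton→Spruce→Vale: 7+11+7+9+4 = 38
Vale→Pine→Spruce→Milton→Ivy→Vale: 7+3+9+7+6 = 32
Vale→Ivy→Milton→Pine→Spruce→Vale: 6+7+10+3+4 = 30
Vale→Ivy→Pine→Milton→Spruce→Vale: 6+11+10+9+4 = 40
The minimum is 30.
One optimal route: Vale → Milton → Ivy → Pine → Spruce → Vale (or its reverse).

Shortest round trip = 30 km.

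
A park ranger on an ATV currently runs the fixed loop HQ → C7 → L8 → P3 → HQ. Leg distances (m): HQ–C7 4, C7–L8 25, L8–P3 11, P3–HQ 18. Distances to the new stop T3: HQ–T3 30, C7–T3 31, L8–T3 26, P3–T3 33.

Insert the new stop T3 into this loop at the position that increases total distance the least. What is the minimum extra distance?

Minimum extra distance: 32 m, inserting T3 between C7 and L8.

Insertion cost between consecutive stops i–j is d(i,T3) + d(T3,j) − d(i,j):
  between HQ and C7: 30 + 31 − 4 = 57
  between C7 and L8: 31 + 26 − 25 = 32
  between L8 and P3: 26 + 33 − 11 = 48
  between P3 and HQ: 33 + 30 − 18 = 45
Cheapest insertion is between C7 and L8, adding 32.
New total = 58 + 32 = 90.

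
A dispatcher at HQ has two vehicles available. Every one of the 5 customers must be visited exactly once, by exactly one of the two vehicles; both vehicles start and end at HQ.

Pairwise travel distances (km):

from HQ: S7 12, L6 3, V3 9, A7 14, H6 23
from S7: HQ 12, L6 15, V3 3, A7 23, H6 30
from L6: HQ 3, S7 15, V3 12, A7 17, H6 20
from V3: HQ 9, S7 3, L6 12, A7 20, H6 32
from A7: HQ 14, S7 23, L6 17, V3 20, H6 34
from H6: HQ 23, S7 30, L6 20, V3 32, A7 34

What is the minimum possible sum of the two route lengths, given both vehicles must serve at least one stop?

93 km — the smallest possible combined total.

Try each way of splitting the stops between the two vehicles (each non-empty) and, for each split, find the best tour for each vehicle:
  {S7} + {L6, V3, A7, H6}: 24 + 86 = 110
  {L6} + {S7, V3, A7, H6}: 6 + 90 = 96
  {S7, L6} + {V3, A7, H6}: 30 + 86 = 116
  {V3} + {S7, L6, A7, H6}: 18 + 90 = 108
  {S7, V3} + {L6, A7, H6}: 24 + 71 = 95
  {L6, V3} + {S7, A7, H6}: 24 + 90 = 114
  … (15 splits in total)
  {A7} + {S7, L6, V3, H6}: 28 + 65 = 93  ← best
Best: vehicle 1 HQ → A7 → HQ = 28; vehicle 2 HQ → L6 → H6 → S7 → V3 → HQ = 65; combined 93.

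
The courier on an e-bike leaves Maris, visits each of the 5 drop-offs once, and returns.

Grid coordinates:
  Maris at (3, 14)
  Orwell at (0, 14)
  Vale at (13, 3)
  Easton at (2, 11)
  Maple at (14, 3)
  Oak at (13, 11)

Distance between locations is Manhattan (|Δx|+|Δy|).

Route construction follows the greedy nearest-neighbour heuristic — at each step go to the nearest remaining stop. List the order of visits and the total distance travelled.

Nearest-neighbour total = 50; route Maris → Orwell → Easton → Oak → Vale → Maple → Maris.

At Maris the remaining stops are Orwell 3, Easton 4, Oak 13, Vale 21, Maple 22; go to Orwell.
At Orwell the remaining stops are Easton 5, Oak 16, Vale 24, Maple 25; go to Easton.
At Easton the remaining stops are Oak 11, Vale 19, Maple 20; go to Oak.
At Oak the remaining stops are Vale 8, Maple 9; go to Vale.
At Vale the remaining stops are Maple 1; go to Maple.
Return Maple→Maris: 22.
Total = 3 + 5 + 11 + 8 + 1 + 22 = 50.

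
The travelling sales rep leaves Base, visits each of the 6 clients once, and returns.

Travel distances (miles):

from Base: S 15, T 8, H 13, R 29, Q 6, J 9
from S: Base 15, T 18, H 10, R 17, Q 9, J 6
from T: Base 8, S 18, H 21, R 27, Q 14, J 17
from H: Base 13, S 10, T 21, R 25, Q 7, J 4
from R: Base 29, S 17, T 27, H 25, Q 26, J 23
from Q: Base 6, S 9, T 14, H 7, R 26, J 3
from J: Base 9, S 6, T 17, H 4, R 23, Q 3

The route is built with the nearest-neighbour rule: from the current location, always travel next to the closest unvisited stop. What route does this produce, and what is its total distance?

75 miles along Base → Q → J → H → S → R → T → Base.

Base → [Q:6 / T:8 / J:9 / H:13 / S:15 / R:29] → Q (6)
Q → [J:3 / H:7 / S:9 / T:14 / R:26] → J (3)
J → [H:4 / S:6 / T:17 / R:23] → H (4)
H → [S:10 / T:21 / R:25] → S (10)
S → [R:17 / T:18] → R (17)
R → [T:27] → T (27)
Return T→Base: 8.
Total = 6 + 3 + 4 + 10 + 17 + 27 + 8 = 75.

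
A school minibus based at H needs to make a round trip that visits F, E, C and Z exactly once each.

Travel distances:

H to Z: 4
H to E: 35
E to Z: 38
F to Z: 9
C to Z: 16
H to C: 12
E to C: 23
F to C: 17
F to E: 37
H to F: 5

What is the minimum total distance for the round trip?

With 4 stops there are 4!/2 = 12 distinct round trips (a route and its reverse cost the same).
H - F - E - C - Z - H: 5+37+23+16+4 = 85
H - F - E - Z - C - H: 5+37+38+16+12 = 108
H - F - C - E - Z - H: 5+17+23+38+4 = 87
H - F - C - Z - E - H: 5+17+16+38+35 = 111
H - F - Z - E - C - H: 5+9+38+23+12 = 87
H - F - Z - C - E - H: 5+9+16+23+35 = 88
H - E - F - C - Z - H: 35+37+17+16+4 = 109
H - E - F - Z - C - H: 35+37+9+16+12 = 109
H - E - C - F - Z - H: 35+23+17+9+4 = 88
H - E - Z - F - C - H: 35+38+9+17+12 = 111
H - C - F - E - Z - H: 12+17+37+38+4 = 108
H - C - E - F - Z - H: 12+23+37+9+4 = 85
The minimum is 85.
One optimal route: H → F → E → C → Z → H (or its reverse).

Minimum total distance: 85.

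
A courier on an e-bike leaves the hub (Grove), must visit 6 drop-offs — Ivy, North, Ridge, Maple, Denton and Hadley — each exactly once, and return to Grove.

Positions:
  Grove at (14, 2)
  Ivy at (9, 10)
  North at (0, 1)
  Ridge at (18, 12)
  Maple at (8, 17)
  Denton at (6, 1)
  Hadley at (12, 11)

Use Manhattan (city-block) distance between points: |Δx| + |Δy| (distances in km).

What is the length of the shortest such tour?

There are 360 distinct closed tours to check (reversals are equivalent).
Grove - Ivy - North - Ridge - Maple - Denton - Hadley - Grove: 13+18+29+15+18+16+11 = 120
Grove - Ivy - North - Ridge - Maple - Hadley - Denton - Grove: 13+18+29+15+10+16+9 = 110
Grove - Ivy - North - Ridge - Denton - Maple - Hadley - Grove: 13+18+29+23+18+10+11 = 122
Grove - Ivy - North - Ridge - Denton - Hadley - Maple - Grove: 13+18+29+23+16+10+21 = 130
Grove - Ivy - North - Ridge - Hadley - Maple - Denton - Grove: 13+18+29+7+10+18+9 = 104
Grove - Ivy - North - Ridge - Hadley - Denton - Maple - Grove: 13+18+29+7+16+18+21 = 122
Grove - Ivy - North - Maple - Ridge - Denton - Hadley - Grove: 13+18+24+15+23+16+11 = 120
Grove - Ivy - North - Maple - Ridge - Hadley - Denton - Grove: 13+18+24+15+7+16+9 = 102
… (352 more)
Grove - North - Denton - Ivy - Maple - Hadley - Ridge - Grove: 15+6+12+8+10+7+14 = 72  ← best
The minimum is 72.
One optimal route: Grove → North → Denton → Ivy → Maple → Hadley → Ridge → Grove (or its reverse).

Shortest round trip = 72 km.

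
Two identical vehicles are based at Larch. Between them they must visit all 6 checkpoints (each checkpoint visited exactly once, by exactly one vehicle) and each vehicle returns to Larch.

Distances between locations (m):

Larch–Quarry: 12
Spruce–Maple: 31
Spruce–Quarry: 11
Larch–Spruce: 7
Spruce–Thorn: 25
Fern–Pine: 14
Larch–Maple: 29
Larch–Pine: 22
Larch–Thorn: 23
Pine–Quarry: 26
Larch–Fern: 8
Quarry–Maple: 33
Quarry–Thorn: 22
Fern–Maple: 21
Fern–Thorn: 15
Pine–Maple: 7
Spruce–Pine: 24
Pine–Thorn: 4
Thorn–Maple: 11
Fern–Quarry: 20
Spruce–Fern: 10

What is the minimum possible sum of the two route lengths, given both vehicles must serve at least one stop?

Try each way of splitting the stops between the two vehicles (each non-empty) and, for each split, find the best tour for each vehicle:
  {Spruce} + {Fern, Pine, Quarry, Thorn, Maple}: 14 + 74 = 88
  {Fern} + {Spruce, Pine, Quarry, Thorn, Maple}: 16 + 80 = 96
  {Spruce, Fern} + {Pine, Quarry, Thorn, Maple}: 25 + 74 = 99
  {Pine} + {Spruce, Fern, Quarry, Thorn, Maple}: 44 + 80 = 124
  {Spruce, Pine} + {Fern, Quarry, Thorn, Maple}: 53 + 74 = 127
  {Fern, Pine} + {Spruce, Quarry, Thorn, Maple}: 44 + 80 = 124
  … (31 splits in total)
Best: vehicle 1 Larch → Spruce → Larch = 14; vehicle 2 Larch → Fern → Pine → Maple → Thorn → Quarry → Larch = 74; combined 88.

Minimum combined distance: 88 m.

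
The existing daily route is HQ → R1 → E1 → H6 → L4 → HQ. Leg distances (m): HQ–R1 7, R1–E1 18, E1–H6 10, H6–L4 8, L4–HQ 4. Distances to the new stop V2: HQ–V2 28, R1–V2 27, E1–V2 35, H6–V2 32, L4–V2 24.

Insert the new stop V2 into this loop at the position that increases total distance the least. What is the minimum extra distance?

Insertion cost between consecutive stops i–j is d(i,V2) + d(V2,j) − d(i,j):
  between HQ and R1: 28 + 27 − 7 = 48
  between R1 and E1: 27 + 35 − 18 = 44
  between E1 and H6: 35 + 32 − 10 = 57
  between H6 and L4: 32 + 24 − 8 = 48
  between L4 and HQ: 24 + 28 − 4 = 48
Cheapest insertion is between R1 and E1, adding 44.
New total = 47 + 44 = 91.

Adding 44 m by placing V2 on the R1–E1 leg.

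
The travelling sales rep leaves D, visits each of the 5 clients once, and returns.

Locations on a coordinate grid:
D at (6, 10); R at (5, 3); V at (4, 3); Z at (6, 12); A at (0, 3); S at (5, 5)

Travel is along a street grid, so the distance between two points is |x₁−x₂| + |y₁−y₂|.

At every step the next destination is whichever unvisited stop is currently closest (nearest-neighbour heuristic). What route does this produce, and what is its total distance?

At D the remaining stops are Z 2, S 6, R 8, V 9, A 13; go to Z.
At Z the remaining stops are S 8, R 10, V 11, A 15; go to S.
At S the remaining stops are R 2, V 3, A 7; go to R.
At R the remaining stops are V 1, A 5; go to V.
At V the remaining stops are A 4; go to A.
Return A→D: 13.
Total = 2 + 8 + 2 + 1 + 4 + 13 = 30.

30 along D → Z → S → R → V → A → D.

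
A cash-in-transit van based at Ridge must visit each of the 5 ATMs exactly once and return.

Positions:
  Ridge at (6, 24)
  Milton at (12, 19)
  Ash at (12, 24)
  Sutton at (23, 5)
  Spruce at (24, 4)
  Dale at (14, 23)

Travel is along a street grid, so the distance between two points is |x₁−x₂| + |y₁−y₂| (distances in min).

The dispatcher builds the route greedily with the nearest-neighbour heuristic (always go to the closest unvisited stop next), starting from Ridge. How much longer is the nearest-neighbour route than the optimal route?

The nearest-neighbour route is 4 min longer than optimal.

From Ridge: Ash=6, Dale=9, Milton=11, Sutton=36, Spruce=38 → choose Ash (6).
From Ash: Dale=3, Milton=5, Sutton=30, Spruce=32 → choose Dale (3).
From Dale: Milton=6, Sutton=27, Spruce=29 → choose Milton (6).
From Milton: Sutton=25, Spruce=27 → choose Sutton (25).
From Sutton: Spruce=2 → choose Spruce (2).
NN route Ridge → Ash → Dale → Milton → Sutton → Spruce → Ridge costs 80.
Optimal: Ridge → Milton → Sutton → Spruce → Dale → Ash → Ridge costs 76 (by enumerating all 60 distinct tours).
Excess = 80 − 76 = 4.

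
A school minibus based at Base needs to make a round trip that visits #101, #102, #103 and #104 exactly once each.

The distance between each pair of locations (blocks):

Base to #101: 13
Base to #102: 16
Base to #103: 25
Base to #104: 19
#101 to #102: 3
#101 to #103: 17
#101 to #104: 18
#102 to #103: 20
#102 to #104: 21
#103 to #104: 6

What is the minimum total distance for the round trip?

Shortest round trip = 61 blocks.

Base→#101→#102→#103→#104→Base: 13+3+20+6+19 = 61
Base→#101→#102→#104→#103→Base: 13+3+21+6+25 = 68
Base→#101→#103→#102→#104→Base: 13+17+20+21+19 = 90
Base→#101→#103→#104→#102→Base: 13+17+6+21+16 = 73
Base→#101→#104→#102→#103→Base: 13+18+21+20+25 = 97
Base→#101→#104→#103→#102→Base: 13+18+6+20+16 = 73
Base→#102→#101→#103→#104→Base: 16+3+17+6+19 = 61
Base→#102→#101→#104→#103→Base: 16+3+18+6+25 = 68
Base→#102→#103→#101→#104→Base: 16+20+17+18+19 = 90
Base→#102→#104→#101→#103→Base: 16+21+18+17+25 = 97
Base→#103→#101→#102→#104→Base: 25+17+3+21+19 = 85
Base→#103→#102→#101→#104→Base: 25+20+3+18+19 = 85
The minimum is 61.
One optimal route: Base → #101 → #102 → #103 → #104 → Base (or its reverse).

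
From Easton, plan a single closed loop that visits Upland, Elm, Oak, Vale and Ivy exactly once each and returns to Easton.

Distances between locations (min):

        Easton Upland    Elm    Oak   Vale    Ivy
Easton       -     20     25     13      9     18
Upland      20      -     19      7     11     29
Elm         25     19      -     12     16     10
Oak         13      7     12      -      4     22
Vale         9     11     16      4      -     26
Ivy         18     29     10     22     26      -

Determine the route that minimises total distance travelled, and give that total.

Minimum total distance: 67 min.

Easton - Upland - Elm - Oak - Vale - Ivy - Easton: 20+19+12+4+26+18 = 99
Easton - Upland - Elm - Oak - Ivy - Vale - Easton: 20+19+12+22+26+9 = 108
Easton - Upland - Elm - Vale - Oak - Ivy - Easton: 20+19+16+4+22+18 = 99
Easton - Upland - Elm - Vale - Ivy - Oak - Easton: 20+19+16+26+22+13 = 116
Easton - Upland - Elm - Ivy - Oak - Vale - Easton: 20+19+10+22+4+9 = 84
Easton - Upland - Elm - Ivy - Vale - Oak - Easton: 20+19+10+26+4+13 = 92
Easton - Upland - Oak - Elm - Vale - Ivy - Easton: 20+7+12+16+26+18 = 99
Easton - Upland - Oak - Elm - Ivy - Vale - Easton: 20+7+12+10+26+9 = 84
Easton - Upland - Oak - Vale - Elm - Ivy - Easton: 20+7+4+16+10+18 = 75
Easton - Upland - Oak - Vale - Ivy - Elm - Easton: 20+7+4+26+10+25 = 92
Easton - Upland - Oak - Ivy - Elm - Vale - Easton: 20+7+22+10+16+9 = 84
Easton - Upland - Oak - Ivy - Vale - Elm - Easton: 20+7+22+26+16+25 = 116
Easton - Upland - Vale - Elm - Oak - Ivy - Easton: 20+11+16+12+22+18 = 99
Easton - Upland - Vale - Elm - Ivy - Oak - Easton: 20+11+16+10+22+13 = 92
… (46 more)
Easton - Vale - Upland - Oak - Elm - Ivy - Easton: 9+11+7+12+10+18 = 67  ← best
The minimum is 67.
One optimal route: Easton → Vale → Upland → Oak → Elm → Ivy → Easton (or its reverse).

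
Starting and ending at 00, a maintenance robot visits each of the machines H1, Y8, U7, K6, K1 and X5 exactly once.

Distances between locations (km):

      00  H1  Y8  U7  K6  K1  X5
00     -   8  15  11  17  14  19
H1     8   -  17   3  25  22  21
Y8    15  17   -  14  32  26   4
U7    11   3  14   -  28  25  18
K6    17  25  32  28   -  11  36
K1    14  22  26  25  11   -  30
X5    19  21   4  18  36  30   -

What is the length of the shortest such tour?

Shortest round trip = 87 km.

00 - H1 - Y8 - U7 - K6 - K1 - X5 - 00: 8+17+14+28+11+30+19 = 127
00 - H1 - Y8 - U7 - K6 - X5 - K1 - 00: 8+17+14+28+36+30+14 = 147
00 - H1 - Y8 - U7 - K1 - K6 - X5 - 00: 8+17+14+25+11+36+19 = 130
00 - H1 - Y8 - U7 - K1 - X5 - K6 - 00: 8+17+14+25+30+36+17 = 147
00 - H1 - Y8 - U7 - X5 - K6 - K1 - 00: 8+17+14+18+36+11+14 = 118
00 - H1 - Y8 - U7 - X5 - K1 - K6 - 00: 8+17+14+18+30+11+17 = 115
00 - H1 - Y8 - K6 - U7 - K1 - X5 - 00: 8+17+32+28+25+30+19 = 159
00 - H1 - Y8 - K6 - U7 - X5 - K1 - 00: 8+17+32+28+18+30+14 = 147
… (352 more)
00 - H1 - U7 - Y8 - X5 - K1 - K6 - 00: 8+3+14+4+30+11+17 = 87  ← best
The minimum is 87.
One optimal route: 00 → H1 → U7 → Y8 → X5 → K1 → K6 → 00 (or its reverse).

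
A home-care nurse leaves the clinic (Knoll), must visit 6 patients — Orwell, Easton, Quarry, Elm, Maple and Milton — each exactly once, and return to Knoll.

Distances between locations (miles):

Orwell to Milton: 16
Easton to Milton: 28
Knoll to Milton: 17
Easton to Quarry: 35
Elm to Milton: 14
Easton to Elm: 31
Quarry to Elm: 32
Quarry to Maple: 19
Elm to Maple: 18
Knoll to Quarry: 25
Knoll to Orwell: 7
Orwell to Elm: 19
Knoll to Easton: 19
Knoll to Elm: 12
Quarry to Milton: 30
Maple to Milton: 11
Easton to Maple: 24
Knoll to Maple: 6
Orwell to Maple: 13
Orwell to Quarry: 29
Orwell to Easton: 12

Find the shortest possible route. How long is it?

Knoll → Orwell → Easton → Quarry → Elm → Maple → Milton → Knoll: 7+12+35+32+18+11+17 = 132
Knoll → Orwell → Easton → Quarry → Elm → Milton → Maple → Knoll: 7+12+35+32+14+11+6 = 117
Knoll → Orwell → Easton → Quarry → Maple → Elm → Milton → Knoll: 7+12+35+19+18+14+17 = 122
Knoll → Orwell → Easton → Quarry → Maple → Milton → Elm → Knoll: 7+12+35+19+11+14+12 = 110
Knoll → Orwell → Easton → Quarry → Milton → Elm → Maple → Knoll: 7+12+35+30+14+18+6 = 122
Knoll → Orwell → Easton → Quarry → Milton → Maple → Elm → Knoll: 7+12+35+30+11+18+12 = 125
Knoll → Orwell → Easton → Elm → Quarry → Maple → Milton → Knoll: 7+12+31+32+19+11+17 = 129
Knoll → Orwell → Easton → Elm → Quarry → Milton → Maple → Knoll: 7+12+31+32+30+11+6 = 129
… (352 more)
The minimum is 110.
One optimal route: Knoll → Orwell → Easton → Quarry → Maple → Milton → Elm → Knoll (or its reverse).

Minimum total distance: 110 miles.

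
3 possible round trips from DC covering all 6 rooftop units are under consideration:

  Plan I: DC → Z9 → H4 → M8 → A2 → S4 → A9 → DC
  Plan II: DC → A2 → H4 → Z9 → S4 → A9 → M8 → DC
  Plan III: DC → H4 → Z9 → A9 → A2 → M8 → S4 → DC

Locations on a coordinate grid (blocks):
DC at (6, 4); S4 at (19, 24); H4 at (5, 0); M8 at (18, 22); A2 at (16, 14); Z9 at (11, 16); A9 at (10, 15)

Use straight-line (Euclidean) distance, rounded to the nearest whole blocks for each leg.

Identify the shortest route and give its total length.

62 blocks — Plan III is the shortest.

Plan I: 13 + 17 + 26 + 8 + 10 + 13 + 12 = 99
Plan II: 14 + 18 + 17 + 11 + 13 + 11 + 22 = 106
Plan III: 4 + 17 + 1 + 6 + 8 + 2 + 24 = 62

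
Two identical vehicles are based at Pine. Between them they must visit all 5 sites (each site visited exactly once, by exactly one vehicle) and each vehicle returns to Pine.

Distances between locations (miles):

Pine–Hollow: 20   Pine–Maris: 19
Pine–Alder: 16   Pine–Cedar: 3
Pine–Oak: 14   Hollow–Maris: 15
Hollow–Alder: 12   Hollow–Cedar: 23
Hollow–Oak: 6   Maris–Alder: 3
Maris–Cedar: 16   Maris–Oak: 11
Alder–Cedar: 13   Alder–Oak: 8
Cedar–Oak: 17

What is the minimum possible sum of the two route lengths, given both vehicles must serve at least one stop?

Try each way of splitting the stops between the two vehicles (each non-empty) and, for each split, find the best tour for each vehicle:
  {Hollow} + {Maris, Alder, Cedar, Oak}: 40 + 44 = 84
  {Maris} + {Hollow, Alder, Cedar, Oak}: 38 + 48 = 86
  {Hollow, Maris} + {Alder, Cedar, Oak}: 54 + 38 = 92
  {Alder} + {Hollow, Maris, Cedar, Oak}: 32 + 54 = 86
  {Hollow, Alder} + {Maris, Cedar, Oak}: 48 + 44 = 92
  {Maris, Alder} + {Hollow, Cedar, Oak}: 38 + 46 = 84
  … (15 splits in total)
  {Cedar} + {Hollow, Maris, Alder, Oak}: 6 + 54 = 60  ← best
Best: vehicle 1 Pine → Cedar → Pine = 6; vehicle 2 Pine → Maris → Alder → Hollow → Oak → Pine = 54; combined 60.

60 miles — the smallest possible combined total.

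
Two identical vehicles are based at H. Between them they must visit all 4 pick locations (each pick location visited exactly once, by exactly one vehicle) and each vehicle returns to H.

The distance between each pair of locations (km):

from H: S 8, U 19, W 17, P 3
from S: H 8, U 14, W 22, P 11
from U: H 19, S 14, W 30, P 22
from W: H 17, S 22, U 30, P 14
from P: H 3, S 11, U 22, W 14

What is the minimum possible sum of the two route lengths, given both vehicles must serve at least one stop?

Minimum combined distance: 75 km.

Check every non-empty split of the stops between the two vehicles; for each half take its own optimal tour:
  {S} + {U, W, P}: 16 + 66 = 82
  {U} + {S, W, P}: 38 + 47 = 85
  {S, U} + {W, P}: 41 + 34 = 75
  {W} + {S, U, P}: 34 + 47 = 81
  {S, W} + {U, P}: 47 + 44 = 91
  {U, W} + {S, P}: 66 + 22 = 88
  … (7 splits in total)
Best: vehicle 1 H → S → U → H = 41; vehicle 2 H → W → P → H = 34; combined 75.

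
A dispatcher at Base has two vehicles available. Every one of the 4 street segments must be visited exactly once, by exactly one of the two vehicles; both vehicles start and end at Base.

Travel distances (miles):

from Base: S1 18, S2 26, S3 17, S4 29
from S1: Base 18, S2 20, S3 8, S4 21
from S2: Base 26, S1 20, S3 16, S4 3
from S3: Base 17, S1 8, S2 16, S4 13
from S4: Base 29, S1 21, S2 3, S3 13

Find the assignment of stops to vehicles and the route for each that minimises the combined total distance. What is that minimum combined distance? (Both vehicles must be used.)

Check every non-empty split of the stops between the two vehicles; for each half take its own optimal tour:
  {S1} + {S2, S3, S4}: 36 + 59 = 95
  {S2} + {S1, S3, S4}: 52 + 68 = 120
  {S1, S2} + {S3, S4}: 64 + 59 = 123
  {S3} + {S1, S2, S4}: 34 + 68 = 102
  {S1, S3} + {S2, S4}: 43 + 58 = 101
  {S2, S3} + {S1, S4}: 59 + 68 = 127
  … (7 splits in total)
Best: vehicle 1 Base → S1 → Base = 36; vehicle 2 Base → S2 → S4 → S3 → Base = 59; combined 95.

Minimum combined distance: 95 miles.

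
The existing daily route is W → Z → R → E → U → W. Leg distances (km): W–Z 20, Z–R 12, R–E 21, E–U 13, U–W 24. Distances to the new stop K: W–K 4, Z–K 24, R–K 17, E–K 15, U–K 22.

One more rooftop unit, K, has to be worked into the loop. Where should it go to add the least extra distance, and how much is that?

Insertion cost between consecutive stops i–j is d(i,K) + d(K,j) − d(i,j):
  between W and Z: 4 + 24 − 20 = 8
  between Z and R: 24 + 17 − 12 = 29
  between R and E: 17 + 15 − 21 = 11
  between E and U: 15 + 22 − 13 = 24
  between U and W: 22 + 4 − 24 = 2
Cheapest insertion is between U and W, adding 2.
New total = 90 + 2 = 92.

Adding 2 km by placing K on the U–W leg.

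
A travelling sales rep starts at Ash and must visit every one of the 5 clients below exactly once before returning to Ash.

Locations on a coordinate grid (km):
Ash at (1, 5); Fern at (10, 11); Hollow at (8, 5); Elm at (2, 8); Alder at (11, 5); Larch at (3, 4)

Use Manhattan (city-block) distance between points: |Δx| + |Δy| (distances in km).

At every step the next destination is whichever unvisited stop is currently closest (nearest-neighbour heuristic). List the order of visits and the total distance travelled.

42 km along Ash → Larch → Elm → Hollow → Alder → Fern → Ash.

From Ash: distances to unvisited — Larch=3, Elm=4, Hollow=7, Alder=10, Fern=15. Nearest is Larch (3).
From Larch: distances to unvisited — Elm=5, Hollow=6, Alder=9, Fern=14. Nearest is Elm (5).
From Elm: distances to unvisited — Hollow=9, Fern=11, Alder=12. Nearest is Hollow (9).
From Hollow: distances to unvisited — Alder=3, Fern=8. Nearest is Alder (3).
From Alder: distances to unvisited — Fern=7. Nearest is Fern (7).
Return Fern→Ash: 15.
Total = 3 + 5 + 9 + 3 + 7 + 15 = 42.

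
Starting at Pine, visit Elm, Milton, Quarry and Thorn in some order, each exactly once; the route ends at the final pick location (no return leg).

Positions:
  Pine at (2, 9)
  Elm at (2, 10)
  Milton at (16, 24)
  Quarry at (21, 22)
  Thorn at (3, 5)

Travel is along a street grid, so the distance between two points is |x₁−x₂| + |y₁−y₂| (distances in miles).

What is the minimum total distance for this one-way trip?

There are 4! = 24 possible orderings.
Pine→Elm→Milton→Quarry→Thorn: 1+28+7+35 = 71
Pine→Elm→Milton→Thorn→Quarry: 1+28+32+35 = 96
Pine→Elm→Quarry→Milton→Thorn: 1+31+7+32 = 71
Pine→Elm→Quarry→Thorn→Milton: 1+31+35+32 = 99
Pine→Elm→Thorn→Milton→Quarry: 1+6+32+7 = 46
Pine→Elm→Thorn→Quarry→Milton: 1+6+35+7 = 49
Pine→Milton→Elm→Quarry→Thorn: 29+28+31+35 = 123
Pine→Milton→Elm→Thorn→Quarry: 29+28+6+35 = 98
Pine→Milton→Quarry→Elm→Thorn: 29+7+31+6 = 73
Pine→Milton→Quarry→Thorn→Elm: 29+7+35+6 = 77
Pine→Milton→Thorn→Elm→Quarry: 29+32+6+31 = 98
Pine→Milton→Thorn→Quarry→Elm: 29+32+35+31 = 127
Pine→Quarry→Elm→Milton→Thorn: 32+31+28+32 = 123
Pine→Quarry→Elm→Thorn→Milton: 32+31+6+32 = 101
… (10 more)
The minimum is 46.
One shortest path: Pine → Elm → Thorn → Milton → Quarry.

Shortest open route: 46 miles.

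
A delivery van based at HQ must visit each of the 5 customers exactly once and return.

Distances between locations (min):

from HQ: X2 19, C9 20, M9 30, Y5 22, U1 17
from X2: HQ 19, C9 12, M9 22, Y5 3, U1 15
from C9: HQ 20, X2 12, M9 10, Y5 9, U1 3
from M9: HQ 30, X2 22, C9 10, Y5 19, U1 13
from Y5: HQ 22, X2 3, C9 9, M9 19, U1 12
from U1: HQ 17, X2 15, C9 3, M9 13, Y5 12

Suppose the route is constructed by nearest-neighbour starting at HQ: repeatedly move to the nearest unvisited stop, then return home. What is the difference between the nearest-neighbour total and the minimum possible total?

The nearest-neighbour route is 13 min longer than optimal.

HQ: U1=17, X2=19, C9=20, Y5=22, M9=30 ⇒ U1
U1: C9=3, Y5=12, M9=13, X2=15 ⇒ C9
C9: Y5=9, M9=10, X2=12 ⇒ Y5
Y5: X2=3, M9=19 ⇒ X2
X2: M9=22 ⇒ M9
NN route HQ → U1 → C9 → Y5 → X2 → M9 → HQ costs 84.
Optimal: HQ → X2 → Y5 → C9 → M9 → U1 → HQ costs 71 (by enumerating all 60 distinct tours).
Excess = 84 − 71 = 13.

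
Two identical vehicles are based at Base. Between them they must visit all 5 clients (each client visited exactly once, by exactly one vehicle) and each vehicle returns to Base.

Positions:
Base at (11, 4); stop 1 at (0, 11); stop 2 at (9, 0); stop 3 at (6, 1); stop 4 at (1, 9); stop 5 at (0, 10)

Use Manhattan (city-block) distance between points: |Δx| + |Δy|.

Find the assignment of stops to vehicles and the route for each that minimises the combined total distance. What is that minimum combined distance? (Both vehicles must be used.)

Minimum combined distance: 54.

Try each way of splitting the stops between the two vehicles (each non-empty) and, for each split, find the best tour for each vehicle:
  {stop 1} + {stop 2, stop 3, stop 4, stop 5}: 36 + 42 = 78
  {stop 2} + {stop 1, stop 3, stop 4, stop 5}: 12 + 42 = 54
  {stop 1, stop 2} + {stop 3, stop 4, stop 5}: 44 + 40 = 84
  {stop 3} + {stop 1, stop 2, stop 4, stop 5}: 16 + 44 = 60
  {stop 1, stop 3} + {stop 2, stop 4, stop 5}: 42 + 42 = 84
  {stop 2, stop 3} + {stop 1, stop 4, stop 5}: 18 + 36 = 54
  … (15 splits in total)
Best: vehicle 1 Base → stop 2 → Base = 12; vehicle 2 Base → stop 1 → stop 5 → stop 4 → stop 3 → Base = 42; combined 54.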